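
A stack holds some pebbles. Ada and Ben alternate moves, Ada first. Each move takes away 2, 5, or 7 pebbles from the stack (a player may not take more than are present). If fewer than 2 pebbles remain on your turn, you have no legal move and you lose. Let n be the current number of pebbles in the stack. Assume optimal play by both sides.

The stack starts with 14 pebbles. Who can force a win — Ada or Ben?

Ben wins.

Use the standard recursion: the mover loses at a terminal position; elsewhere, the mover wins exactly when some move hands the opponent an L position.
n=0: no move → L
n=1: no move → L
n=2: can move to 0, which is L ⇒ W
n=3: can move to 1, which is L ⇒ W
n=4: the only move is to 2(W), a W ⇒ L
n=5: can move to 0, which is L ⇒ W
n=6: can move to 4, which is L ⇒ W
n=7: can move to 0, which is L ⇒ W
n=8: can move to 1, which is L ⇒ W
n=9: can move to 4, which is L ⇒ W
n=10: moves to 8(W), 5(W), 3(W); every one is W ⇒ L
n=11: can move to 4, which is L ⇒ W
n=12: can move to 10, which is L ⇒ W
n=13: moves to 11(W), 8(W), 6(W); every one is W ⇒ L
n=14: moves to 12(W), 9(W), 7(W); every one is W ⇒ L
The starting position 14 is L: whatever Ada does, the opponent receives a W position.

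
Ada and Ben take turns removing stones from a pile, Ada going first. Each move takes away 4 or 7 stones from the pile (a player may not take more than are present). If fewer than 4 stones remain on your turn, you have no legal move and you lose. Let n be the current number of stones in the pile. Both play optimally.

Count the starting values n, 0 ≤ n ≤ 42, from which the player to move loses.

16

Classify positions by backward induction: terminal positions (no move available) are L. From any other position, the mover wins iff some move reaches an L.
n=0: no move → L
n=1: no move → L
n=2: no move → L
n=3: no move → L
n=4: →0(L), so W
n=5: →1(L), so W
n=6: →2(L), so W
n=7: →3(L), so W
n=8: →1(L), so W
n=9: →2(L), so W
n=10: →3(L), so W
n=11: →7(W), 4(W) — all W, so L
n=12: →8(W), 5(W) — all W, so L
n=13: →9(W), 6(W) — all W, so L
n=14: →10(W), 7(W) — all W, so L
n=15: →11(L), so W
n=16: →12(L), so W
n=17: →13(L), so W
n=18: →14(L), so W
n=19: →12(L), so W
n=20: →13(L), so W
n=21: →14(L), so W
n=22: →18(W), 15(W) — all W, so L
n=23: →19(W), 16(W) — all W, so L
n=24: →20(W), 17(W) — all W, so L
n=25: →21(W), 18(W) — all W, so L
n=26: →22(L), so W
n=27: →23(L), so W
n=28: →24(L), so W
n=29: →25(L), so W
n=30: →23(L), so W
n=31: →24(L), so W
n=32: →25(L), so W
n=33: →29(W), 26(W) — all W, so L
n=34: →30(W), 27(W) — all W, so L
n=35: →31(W), 28(W) — all W, so L
n=36: →32(W), 29(W) — all W, so L
n=37: →33(L), so W
n=38: →34(L), so W
n=39: →35(L), so W
n=40: →36(L), so W
n=41: →34(L), so W
n=42: →35(L), so W
L entries with 0 ≤ n ≤ 42: n = 0, 1, 2, 3, 11, 12, 13, 14, 22, 23, 24, 25, 33, 34, 35, 36; that makes 16.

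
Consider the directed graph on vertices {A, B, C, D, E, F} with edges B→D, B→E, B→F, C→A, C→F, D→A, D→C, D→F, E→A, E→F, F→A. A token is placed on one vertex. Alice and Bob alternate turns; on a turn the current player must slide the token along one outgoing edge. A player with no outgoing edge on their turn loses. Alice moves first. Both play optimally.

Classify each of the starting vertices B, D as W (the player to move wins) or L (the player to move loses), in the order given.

B: L, D: W

Compute win/loss labels from the base case upward. A position with no move is L. Any other position is W if it can reach an L in one move, else L.
Every edge goes from a vertex to one that appears earlier in the order A, F, E, C, D, B, so processing vertices in that order labels each vertex after all of its successors.
A: no outgoing edge → L
F: reaches L-position A → W
E: reaches L-position A → W
C: reaches L-position A → W
D: reaches L-position A → W
B: only reaches D(W), E(W), F(W), all W → L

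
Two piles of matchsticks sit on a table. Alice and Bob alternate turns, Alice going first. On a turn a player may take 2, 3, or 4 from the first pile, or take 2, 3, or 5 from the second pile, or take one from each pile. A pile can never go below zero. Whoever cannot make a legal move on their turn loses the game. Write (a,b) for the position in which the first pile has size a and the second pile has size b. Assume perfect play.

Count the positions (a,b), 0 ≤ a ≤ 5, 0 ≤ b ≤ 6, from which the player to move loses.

12

Label each position W (a win for the player to move) or L (a loss). A position with no legal move is L; any other position is W exactly when some move reaches an L, and L when every move reaches a W.
Every move lowers a or b (never raises either), so fill the grid row by row in increasing a, and left to right within a row: each cell's successors are then already labelled.
      b=0  b=1  b=2  b=3  b=4  b=5  b=6
a=0:    L    L    W    W    W    W    W
a=1:    L    W    W    W    L    W    W
a=2:    W    W    L    L    W    W    W
a=3:    W    W    L    W    W    W    L
a=4:    W    W    W    W    W    L    L
a=5:    W    L    W    W    W    L    W
Cells with no legal move (terminal, hence L): (0,0), (0,1), (1,0).
The remaining L cells, each justified by listing all of its moves:
(1,4): →(1,2)(W), (1,1)(W), (0,3)(W) — all W, so L
(2,2): →(0,2)(W), (2,0)(W), (1,1)(W) — all W, so L
(2,3): →(0,3)(W), (2,1)(W), (2,0)(W), (1,2)(W) — all W, so L
(3,2): →(1,2)(W), (0,2)(W), (3,0)(W), (2,1)(W) — all W, so L
(3,6): →(1,6)(W), (0,6)(W), (3,4)(W), (3,3)(W), (3,1)(W), (2,5)(W) — all W, so L
(4,5): →(2,5)(W), (1,5)(W), (0,5)(W), (4,3)(W), (4,2)(W), (4,0)(W), (3,4)(W) — all W, so L
(4,6): →(2,6)(W), (1,6)(W), (0,6)(W), (4,4)(W), (4,3)(W), (4,1)(W), (3,5)(W) — all W, so L
(5,1): →(3,1)(W), (2,1)(W), (1,1)(W), (4,0)(W) — all W, so L
(5,5): →(3,5)(W), (2,5)(W), (1,5)(W), (5,3)(W), (5,2)(W), (5,0)(W), (4,4)(W) — all W, so L
Every other cell has at least one move into one of the L cells above, so it is W.
L cells per row: a=0: 2, a=1: 2, a=2: 2, a=3: 2, a=4: 2, a=5: 2; total 12.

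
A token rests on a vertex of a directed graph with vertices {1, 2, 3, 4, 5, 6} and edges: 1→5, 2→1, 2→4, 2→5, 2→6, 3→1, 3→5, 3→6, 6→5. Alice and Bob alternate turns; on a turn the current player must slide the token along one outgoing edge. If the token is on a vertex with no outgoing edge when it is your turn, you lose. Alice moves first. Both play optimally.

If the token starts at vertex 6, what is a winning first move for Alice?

Move to 5.

Build the W/L table. Terminal = L. A non-terminal position is W if it has a move to some L; otherwise it is L.
Every edge goes from a vertex to one that appears earlier in the order 4, 5, 6, 1, 2, 3, so processing vertices in that order labels each vertex after all of its successors.
4: no outgoing edge → L
5: no outgoing edge → L
6: →5(L), so W
1: →5(L), so W
2: →5(L), so W
3: →5(L), so W
From 6, the L positions reachable in one move are: 5.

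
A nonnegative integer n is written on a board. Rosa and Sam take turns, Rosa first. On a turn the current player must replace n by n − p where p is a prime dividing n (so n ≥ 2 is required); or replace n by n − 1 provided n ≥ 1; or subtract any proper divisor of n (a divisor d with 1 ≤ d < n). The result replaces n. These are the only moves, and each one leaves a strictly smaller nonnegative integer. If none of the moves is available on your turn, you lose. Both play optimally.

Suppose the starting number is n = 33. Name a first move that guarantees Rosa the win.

Use the standard recursion: the mover loses at a terminal position; elsewhere, the mover wins exactly when some move hands the opponent an L position.
n=0: no move → L
n=1: reaches L-position 0 → W
n=2: reaches L-position 0 → W
n=3: reaches L-position 0 → W
n=4: only reaches 2(W), 3(W), all W → L
n=5: reaches L-position 0 → W
n=6: reaches L-position 4 → W
n=7: reaches L-position 0 → W
n=8: reaches L-position 4 → W
n=9: only reaches 6(W), 8(W), all W → L
n=10: reaches L-position 9 → W
n=11: reaches L-position 0 → W
n=12: reaches L-position 9 → W
n=13: reaches L-position 0 → W
n=14: only reaches 7(W), 12(W), 13(W), all W → L
n=15: reaches L-position 14 → W
n=16: reaches L-position 14 → W
n=17: reaches L-position 0 → W
n=18: reaches L-position 9 → W
n=19: reaches L-position 0 → W
n=20: only reaches 10(W), 15(W), 16(W), 18(W), 19(W), all W → L
n=21: reaches L-position 14 → W
n=22: reaches L-position 20 → W
n=23: reaches L-position 0 → W
n=24: reaches L-position 20 → W
n=25: reaches L-position 20 → W
n=26: only reaches 13(W), 24(W), 25(W), all W → L
n=27: reaches L-position 26 → W
n=28: reaches L-position 14 → W
n=29: reaches L-position 0 → W
n=30: reaches L-position 20 → W
n=31: reaches L-position 0 → W
n=32: only reaches 16(W), 24(W), 28(W), 30(W), 31(W), all W → L
n=33: reaches L-position 32 → W
From 33, the L positions reachable in one move are: 32.

Move to 32.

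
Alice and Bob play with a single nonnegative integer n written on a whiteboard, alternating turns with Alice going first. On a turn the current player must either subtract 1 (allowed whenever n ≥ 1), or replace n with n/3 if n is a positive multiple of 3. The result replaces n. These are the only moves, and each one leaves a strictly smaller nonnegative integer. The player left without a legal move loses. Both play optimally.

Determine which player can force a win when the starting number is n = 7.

Bob wins.

Compute win/loss labels from the base case upward. A position with no move is L. Any other position is W if it can reach an L in one move, else L.
n=0: no move → L
n=1: →0(L), so W
n=2: →1(W) only, which is W, so L
n=3: →2(L), so W
n=4: →3(W) only, which is W, so L
n=5: →4(L), so W
n=6: →2(L), so W
n=7: →6(W) only, which is W, so L
Every move from 7 reaches a W position, so the mover loses.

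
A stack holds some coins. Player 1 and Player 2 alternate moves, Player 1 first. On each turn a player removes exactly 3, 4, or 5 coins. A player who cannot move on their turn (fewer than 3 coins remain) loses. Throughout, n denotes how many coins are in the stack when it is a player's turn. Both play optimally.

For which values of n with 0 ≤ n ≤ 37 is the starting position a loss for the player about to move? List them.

Label each position W (a win for the player to move) or L (a loss). A position with no legal move is L; any other position is W exactly when some move reaches an L, and L when every move reaches a W.
n=0: no move → L
n=1: no move → L
n=2: no move → L
n=3: →0(L), so W
n=4: →1(L), so W
n=5: →2(L), so W
n=6: →2(L), so W
n=7: →2(L), so W
n=8: →5(W), 4(W), 3(W) — all W, so L
n=9: →6(W), 5(W), 4(W) — all W, so L
n=10: →7(W), 6(W), 5(W) — all W, so L
n=11: →8(L), so W
n=12: →9(L), so W
n=13: →10(L), so W
n=14: →10(L), so W
n=15: →10(L), so W
n=16: →13(W), 12(W), 11(W) — all W, so L
n=17: →14(W), 13(W), 12(W) — all W, so L
n=18: →15(W), 14(W), 13(W) — all W, so L
n=19: →16(L), so W
n=20: →17(L), so W
n=21: →18(L), so W
n=22: →18(L), so W
n=23: →18(L), so W
n=24: →21(W), 20(W), 19(W) — all W, so L
n=25: →22(W), 21(W), 20(W) — all W, so L
n=26: →23(W), 22(W), 21(W) — all W, so L
n=27: →24(L), so W
n=28: →25(L), so W
n=29: →26(L), so W
n=30: →26(L), so W
n=31: →26(L), so W
n=32: →29(W), 28(W), 27(W) — all W, so L
n=33: →30(W), 29(W), 28(W) — all W, so L
n=34: →31(W), 30(W), 29(W) — all W, so L
n=35: →32(L), so W
n=36: →33(L), so W
n=37: →34(L), so W
Reading off the rows marked L gives the requested list; there are 15 such values of n.

0, 1, 2, 8, 9, 10, 16, 17, 18, 24, 25, 26, 32, 33, 34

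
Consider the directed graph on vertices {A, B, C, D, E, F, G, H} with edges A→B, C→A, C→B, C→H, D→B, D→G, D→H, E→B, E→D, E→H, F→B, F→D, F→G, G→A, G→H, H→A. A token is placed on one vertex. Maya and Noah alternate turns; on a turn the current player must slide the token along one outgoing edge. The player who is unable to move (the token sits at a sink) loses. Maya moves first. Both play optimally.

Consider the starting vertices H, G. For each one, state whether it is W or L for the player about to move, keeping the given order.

H: L, G: W

Use the standard recursion: the mover loses at a terminal position; elsewhere, the mover wins exactly when some move hands the opponent an L position.
Every edge goes from a vertex to one that appears earlier in the order B, A, H, G, D, E, F, C, so processing vertices in that order labels each vertex after all of its successors.
B: no outgoing edge → L
A: can move to B, which is L ⇒ W
H: the only move is to A(W), a W ⇒ L
G: can move to H, which is L ⇒ W
D: can move to H, which is L ⇒ W
E: can move to H, which is L ⇒ W
F: can move to B, which is L ⇒ W
C: can move to H, which is L ⇒ W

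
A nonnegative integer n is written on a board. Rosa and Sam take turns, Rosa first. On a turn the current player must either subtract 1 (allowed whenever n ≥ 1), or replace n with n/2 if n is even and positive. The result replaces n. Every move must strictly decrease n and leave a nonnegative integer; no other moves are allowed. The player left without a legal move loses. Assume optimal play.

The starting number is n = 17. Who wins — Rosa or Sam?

Work bottom-up. With no move the player to move loses. Otherwise the position is W if at least one move leads to an L position for the opponent, and L if every move leads to a W.
n=0: no move → L
n=1: W (go to 0, an L position)
n=2: L (sole option 1(W) is W)
n=3: W (go to 2, an L position)
n=4: W (go to 2, an L position)
n=5: L (sole option 4(W) is W)
n=6: W (go to 5, an L position)
n=7: L (sole option 6(W) is W)
n=8: W (go to 7, an L position)
n=9: L (sole option 8(W) is W)
n=10: W (go to 5, an L position)
n=11: L (sole option 10(W) is W)
n=12: W (go to 11, an L position)
n=13: L (sole option 12(W) is W)
n=14: W (go to 7, an L position)
n=15: L (sole option 14(W) is W)
n=16: W (go to 15, an L position)
n=17: L (sole option 16(W) is W)
The starting position 17 is L: whatever Rosa does, the opponent receives a W position.

Sam wins.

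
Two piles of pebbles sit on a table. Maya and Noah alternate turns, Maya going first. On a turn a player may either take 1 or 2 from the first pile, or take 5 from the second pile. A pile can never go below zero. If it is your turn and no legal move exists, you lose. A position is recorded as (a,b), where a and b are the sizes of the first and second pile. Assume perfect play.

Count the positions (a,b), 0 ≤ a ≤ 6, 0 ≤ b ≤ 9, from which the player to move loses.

25

Work bottom-up. With no move the player to move loses. Otherwise the position is W if at least one move leads to an L position for the opponent, and L if every move leads to a W.
Every move lowers a or b (never raises either), so fill the grid row by row in increasing a, and left to right within a row: each cell's successors are then already labelled.
      b=0  b=1  b=2  b=3  b=4  b=5  b=6  b=7  b=8  b=9
a=0:    L    L    L    L    L    W    W    W    W    W
a=1:    W    W    W    W    W    L    L    L    L    L
a=2:    W    W    W    W    W    W    W    W    W    W
a=3:    L    L    L    L    L    W    W    W    W    W
a=4:    W    W    W    W    W    L    L    L    L    L
a=5:    W    W    W    W    W    W    W    W    W    W
a=6:    L    L    L    L    L    W    W    W    W    W
Cells with no legal move (terminal, hence L): (0,0), (0,1), (0,2), (0,3), (0,4).
The remaining L cells, each justified by listing all of its moves:
(1,5): →(0,5)(W), (1,0)(W) — all W, so L
(1,6): →(0,6)(W), (1,1)(W) — all W, so L
(1,7): →(0,7)(W), (1,2)(W) — all W, so L
(1,8): →(0,8)(W), (1,3)(W) — all W, so L
(1,9): →(0,9)(W), (1,4)(W) — all W, so L
(3,0): →(2,0)(W), (1,0)(W) — all W, so L
(3,1): →(2,1)(W), (1,1)(W) — all W, so L
(3,2): →(2,2)(W), (1,2)(W) — all W, so L
(3,3): →(2,3)(W), (1,3)(W) — all W, so L
(3,4): →(2,4)(W), (1,4)(W) — all W, so L
(4,5): →(3,5)(W), (2,5)(W), (4,0)(W) — all W, so L
(4,6): →(3,6)(W), (2,6)(W), (4,1)(W) — all W, so L
(4,7): →(3,7)(W), (2,7)(W), (4,2)(W) — all W, so L
(4,8): →(3,8)(W), (2,8)(W), (4,3)(W) — all W, so L
(4,9): →(3,9)(W), (2,9)(W), (4,4)(W) — all W, so L
(6,0): →(5,0)(W), (4,0)(W) — all W, so L
(6,1): →(5,1)(W), (4,1)(W) — all W, so L
(6,2): →(5,2)(W), (4,2)(W) — all W, so L
(6,3): →(5,3)(W), (4,3)(W) — all W, so L
(6,4): →(5,4)(W), (4,4)(W) — all W, so L
Every other cell has at least one move into one of the L cells above, so it is W.
L cells per row: a=0: 5, a=1: 5, a=2: 0, a=3: 5, a=4: 5, a=5: 0, a=6: 5; total 25.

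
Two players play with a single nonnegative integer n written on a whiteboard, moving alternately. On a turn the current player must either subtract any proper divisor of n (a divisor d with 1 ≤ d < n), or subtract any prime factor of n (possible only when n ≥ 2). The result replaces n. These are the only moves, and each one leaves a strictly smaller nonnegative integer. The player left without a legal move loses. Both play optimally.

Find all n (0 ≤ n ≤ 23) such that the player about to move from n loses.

Build the W/L table. Terminal = L. A non-terminal position is W if it has a move to some L; otherwise it is L.
n=0: no move → L
n=1: no move → L
n=2: reaches L-position 0 → W
n=3: reaches L-position 0 → W
n=4: only reaches 2(W), 3(W), all W → L
n=5: reaches L-position 0 → W
n=6: reaches L-position 4 → W
n=7: reaches L-position 0 → W
n=8: reaches L-position 4 → W
n=9: only reaches 6(W), 8(W), all W → L
n=10: reaches L-position 9 → W
n=11: reaches L-position 0 → W
n=12: reaches L-position 9 → W
n=13: reaches L-position 0 → W
n=14: only reaches 7(W), 12(W), 13(W), all W → L
n=15: reaches L-position 14 → W
n=16: reaches L-position 14 → W
n=17: reaches L-position 0 → W
n=18: reaches L-position 9 → W
n=19: reaches L-position 0 → W
n=20: only reaches 10(W), 15(W), 16(W), 18(W), 19(W), all W → L
n=21: reaches L-position 14 → W
n=22: reaches L-position 20 → W
n=23: reaches L-position 0 → W
The losing starting values of n are exactly the entries labelled L in this table (6 of them).

0, 1, 4, 9, 14, 20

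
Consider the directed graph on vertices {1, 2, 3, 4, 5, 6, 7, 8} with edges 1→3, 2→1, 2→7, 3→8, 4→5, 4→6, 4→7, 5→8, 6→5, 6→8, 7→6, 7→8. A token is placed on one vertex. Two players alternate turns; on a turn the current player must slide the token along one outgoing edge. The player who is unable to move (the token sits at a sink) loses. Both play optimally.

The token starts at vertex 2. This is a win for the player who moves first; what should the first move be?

Move to 1.

Classify positions by backward induction: terminal positions (no move available) are L. From any other position, the mover wins iff some move reaches an L.
Every edge goes from a vertex to one that appears earlier in the order 8, 5, 6, 7, 4, 3, 1, 2, so processing vertices in that order labels each vertex after all of its successors.
8: no outgoing edge → L
5: W (go to 8, an L position)
6: W (go to 8, an L position)
7: W (go to 8, an L position)
4: L (options 7(W), 6(W), 5(W) are all W)
3: W (go to 8, an L position)
1: L (sole option 3(W) is W)
2: W (go to 1, an L position)
From 2, the L positions reachable in one move are: 1.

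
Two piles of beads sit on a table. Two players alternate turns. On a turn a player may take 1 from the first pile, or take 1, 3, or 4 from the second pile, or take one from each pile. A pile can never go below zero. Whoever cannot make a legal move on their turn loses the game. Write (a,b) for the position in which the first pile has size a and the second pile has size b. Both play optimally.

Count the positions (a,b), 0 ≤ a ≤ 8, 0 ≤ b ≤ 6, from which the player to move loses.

18

Compute win/loss labels from the base case upward. A position with no move is L. Any other position is W if it can reach an L in one move, else L.
Every move lowers a or b (never raises either), so fill the grid row by row in increasing a, and left to right within a row: each cell's successors are then already labelled.
      b=0  b=1  b=2  b=3  b=4  b=5  b=6
a=0:    L    W    L    W    W    W    W
a=1:    W    W    W    W    L    W    L
a=2:    L    W    L    W    W    W    W
a=3:    W    W    W    W    L    W    L
a=4:    L    W    L    W    W    W    W
a=5:    W    W    W    W    L    W    L
a=6:    L    W    L    W    W    W    W
a=7:    W    W    W    W    L    W    L
a=8:    L    W    L    W    W    W    W
Cells with no legal move (terminal, hence L): (0,0).
The remaining L cells, each justified by listing all of its moves:
(0,2): the only move is to (0,1)(W), a W ⇒ L
(1,4): moves to (0,4)(W), (1,3)(W), (1,1)(W), (1,0)(W), (0,3)(W); every one is W ⇒ L
(1,6): moves to (0,6)(W), (1,5)(W), (1,3)(W), (1,2)(W), (0,5)(W); every one is W ⇒ L
(2,0): the only move is to (1,0)(W), a W ⇒ L
(2,2): moves to (1,2)(W), (2,1)(W), (1,1)(W); every one is W ⇒ L
(3,4): moves to (2,4)(W), (3,3)(W), (3,1)(W), (3,0)(W), (2,3)(W); every one is W ⇒ L
(3,6): moves to (2,6)(W), (3,5)(W), (3,3)(W), (3,2)(W), (2,5)(W); every one is W ⇒ L
(4,0): the only move is to (3,0)(W), a W ⇒ L
(4,2): moves to (3,2)(W), (4,1)(W), (3,1)(W); every one is W ⇒ L
(5,4): moves to (4,4)(W), (5,3)(W), (5,1)(W), (5,0)(W), (4,3)(W); every one is W ⇒ L
(5,6): moves to (4,6)(W), (5,5)(W), (5,3)(W), (5,2)(W), (4,5)(W); every one is W ⇒ L
(6,0): the only move is to (5,0)(W), a W ⇒ L
(6,2): moves to (5,2)(W), (6,1)(W), (5,1)(W); every one is W ⇒ L
(7,4): moves to (6,4)(W), (7,3)(W), (7,1)(W), (7,0)(W), (6,3)(W); every one is W ⇒ L
(7,6): moves to (6,6)(W), (7,5)(W), (7,3)(W), (7,2)(W), (6,5)(W); every one is W ⇒ L
(8,0): the only move is to (7,0)(W), a W ⇒ L
(8,2): moves to (7,2)(W), (8,1)(W), (7,1)(W); every one is W ⇒ L
Every other cell has at least one move into one of the L cells above, so it is W.
L cells per row: a=0: 2, a=1: 2, a=2: 2, a=3: 2, a=4: 2, a=5: 2, a=6: 2, a=7: 2, a=8: 2; total 18.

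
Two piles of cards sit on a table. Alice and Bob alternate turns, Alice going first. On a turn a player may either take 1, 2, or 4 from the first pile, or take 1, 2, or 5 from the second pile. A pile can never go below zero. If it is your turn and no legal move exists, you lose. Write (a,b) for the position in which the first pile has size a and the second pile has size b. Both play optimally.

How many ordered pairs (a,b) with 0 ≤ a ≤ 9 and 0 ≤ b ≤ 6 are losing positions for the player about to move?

24

Build the W/L table. Terminal = L. A non-terminal position is W if it has a move to some L; otherwise it is L.
Every move lowers a or b (never raises either), so fill the grid row by row in increasing a, and left to right within a row: each cell's successors are then already labelled.
      b=0  b=1  b=2  b=3  b=4  b=5  b=6
a=0:    L    W    W    L    W    W    L
a=1:    W    L    W    W    L    W    W
a=2:    W    W    L    W    W    L    W
a=3:    L    W    W    L    W    W    L
a=4:    W    L    W    W    L    W    W
a=5:    W    W    L    W    W    L    W
a=6:    L    W    W    L    W    W    L
a=7:    W    L    W    W    L    W    W
a=8:    W    W    L    W    W    L    W
a=9:    L    W    W    L    W    W    L
Cells with no legal move (terminal, hence L): (0,0).
The remaining L cells, each justified by listing all of its moves:
(0,3): →(0,2)(W), (0,1)(W) — all W, so L
(0,6): →(0,5)(W), (0,4)(W), (0,1)(W) — all W, so L
(1,1): →(0,1)(W), (1,0)(W) — all W, so L
(1,4): →(0,4)(W), (1,3)(W), (1,2)(W) — all W, so L
(2,2): →(1,2)(W), (0,2)(W), (2,1)(W), (2,0)(W) — all W, so L
(2,5): →(1,5)(W), (0,5)(W), (2,4)(W), (2,3)(W), (2,0)(W) — all W, so L
(3,0): →(2,0)(W), (1,0)(W) — all W, so L
(3,3): →(2,3)(W), (1,3)(W), (3,2)(W), (3,1)(W) — all W, so L
(3,6): →(2,6)(W), (1,6)(W), (3,5)(W), (3,4)(W), (3,1)(W) — all W, so L
(4,1): →(3,1)(W), (2,1)(W), (0,1)(W), (4,0)(W) — all W, so L
(4,4): →(3,4)(W), (2,4)(W), (0,4)(W), (4,3)(W), (4,2)(W) — all W, so L
(5,2): →(4,2)(W), (3,2)(W), (1,2)(W), (5,1)(W), (5,0)(W) — all W, so L
(5,5): →(4,5)(W), (3,5)(W), (1,5)(W), (5,4)(W), (5,3)(W), (5,0)(W) — all W, so L
(6,0): →(5,0)(W), (4,0)(W), (2,0)(W) — all W, so L
(6,3): →(5,3)(W), (4,3)(W), (2,3)(W), (6,2)(W), (6,1)(W) — all W, so L
(6,6): →(5,6)(W), (4,6)(W), (2,6)(W), (6,5)(W), (6,4)(W), (6,1)(W) — all W, so L
(7,1): →(6,1)(W), (5,1)(W), (3,1)(W), (7,0)(W) — all W, so L
(7,4): →(6,4)(W), (5,4)(W), (3,4)(W), (7,3)(W), (7,2)(W) — all W, so L
(8,2): →(7,2)(W), (6,2)(W), (4,2)(W), (8,1)(W), (8,0)(W) — all W, so L
(8,5): →(7,5)(W), (6,5)(W), (4,5)(W), (8,4)(W), (8,3)(W), (8,0)(W) — all W, so L
(9,0): →(8,0)(W), (7,0)(W), (5,0)(W) — all W, so L
(9,3): →(8,3)(W), (7,3)(W), (5,3)(W), (9,2)(W), (9,1)(W) — all W, so L
(9,6): →(8,6)(W), (7,6)(W), (5,6)(W), (9,5)(W), (9,4)(W), (9,1)(W) — all W, so L
Every other cell has at least one move into one of the L cells above, so it is W.
L cells per row: a=0: 3, a=1: 2, a=2: 2, a=3: 3, a=4: 2, a=5: 2, a=6: 3, a=7: 2, a=8: 2, a=9: 3; total 24.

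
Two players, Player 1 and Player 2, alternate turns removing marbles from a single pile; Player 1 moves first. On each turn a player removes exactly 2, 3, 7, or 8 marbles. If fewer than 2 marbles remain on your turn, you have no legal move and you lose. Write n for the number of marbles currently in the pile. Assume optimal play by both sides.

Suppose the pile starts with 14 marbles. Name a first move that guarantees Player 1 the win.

Compute win/loss labels from the base case upward. A position with no move is L. Any other position is W if it can reach an L in one move, else L.
n=0: no move → L
n=1: no move → L
n=2: →0(L), so W
n=3: →1(L), so W
n=4: →1(L), so W
n=5: →3(W), 2(W) — all W, so L
n=6: →4(W), 3(W) — all W, so L
n=7: →5(L), so W
n=8: →6(L), so W
n=9: →6(L), so W
n=10: →8(W), 7(W), 3(W), 2(W) — all W, so L
n=11: →9(W), 8(W), 4(W), 3(W) — all W, so L
n=12: →10(L), so W
n=13: →11(L), so W
n=14: →11(L), so W
From 14, the L positions reachable in one move are: 11, 6. Any move reaching one of these is winning.

Remove 3, leaving 11.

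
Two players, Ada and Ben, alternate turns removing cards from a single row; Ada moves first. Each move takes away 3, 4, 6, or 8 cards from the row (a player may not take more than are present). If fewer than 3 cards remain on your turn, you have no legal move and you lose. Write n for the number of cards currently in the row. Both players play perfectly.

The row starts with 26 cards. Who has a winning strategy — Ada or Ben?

Ada wins.

Classify positions by backward induction: terminal positions (no move available) are L. From any other position, the mover wins iff some move reaches an L.
n=0: no move → L
n=1: no move → L
n=2: no move → L
n=3: reaches L-position 0 → W
n=4: reaches L-position 1 → W
n=5: reaches L-position 2 → W
n=6: reaches L-position 2 → W
n=7: reaches L-position 1 → W
n=8: reaches L-position 2 → W
n=9: reaches L-position 1 → W
n=10: reaches L-position 2 → W
n=11: only reaches 8(W), 7(W), 5(W), 3(W), all W → L
n=12: only reaches 9(W), 8(W), 6(W), 4(W), all W → L
n=13: only reaches 10(W), 9(W), 7(W), 5(W), all W → L
n=14: reaches L-position 11 → W
n=15: reaches L-position 12 → W
n=16: reaches L-position 13 → W
n=17: reaches L-position 13 → W
n=18: reaches L-position 12 → W
n=19: reaches L-position 13 → W
n=20: reaches L-position 12 → W
n=21: reaches L-position 13 → W
n=22: only reaches 19(W), 18(W), 16(W), 14(W), all W → L
n=23: only reaches 20(W), 19(W), 17(W), 15(W), all W → L
n=24: only reaches 21(W), 20(W), 18(W), 16(W), all W → L
n=25: reaches L-position 22 → W
n=26: reaches L-position 23 → W
From 26 Ada can remove 3, leaving 23, reaching an L position.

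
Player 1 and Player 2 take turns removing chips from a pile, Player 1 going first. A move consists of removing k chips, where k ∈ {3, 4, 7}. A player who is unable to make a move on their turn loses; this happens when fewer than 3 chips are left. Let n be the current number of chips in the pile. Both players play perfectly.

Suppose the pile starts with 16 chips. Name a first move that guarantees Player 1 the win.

Work bottom-up. With no move the player to move loses. Otherwise the position is W if at least one move leads to an L position for the opponent, and L if every move leads to a W.
n=0: no move → L
n=1: no move → L
n=2: no move → L
n=3: reaches L-position 0 → W
n=4: reaches L-position 1 → W
n=5: reaches L-position 2 → W
n=6: reaches L-position 2 → W
n=7: reaches L-position 0 → W
n=8: reaches L-position 1 → W
n=9: reaches L-position 2 → W
n=10: only reaches 7(W), 6(W), 3(W), all W → L
n=11: only reaches 8(W), 7(W), 4(W), all W → L
n=12: only reaches 9(W), 8(W), 5(W), all W → L
n=13: reaches L-position 10 → W
n=14: reaches L-position 11 → W
n=15: reaches L-position 12 → W
n=16: reaches L-position 12 → W
From 16, the L positions reachable in one move are: 12.

Remove 4, leaving 12.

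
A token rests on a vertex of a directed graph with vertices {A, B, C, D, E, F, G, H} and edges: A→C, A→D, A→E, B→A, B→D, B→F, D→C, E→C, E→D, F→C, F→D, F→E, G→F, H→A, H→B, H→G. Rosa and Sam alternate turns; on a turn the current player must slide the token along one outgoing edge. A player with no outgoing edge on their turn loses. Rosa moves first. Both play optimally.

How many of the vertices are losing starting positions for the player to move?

Classify positions by backward induction: terminal positions (no move available) are L. From any other position, the mover wins iff some move reaches an L.
Every edge goes from a vertex to one that appears earlier in the order C, D, E, F, A, B, G, H, so processing vertices in that order labels each vertex after all of its successors.
C: no outgoing edge → L
D: →C(L), so W
E: →C(L), so W
F: →C(L), so W
A: →C(L), so W
B: →A(W), F(W), D(W) — all W, so L
G: →F(W) only, which is W, so L
H: →G(L), so W
The L vertices are B, C, G; that is 3 in all.

3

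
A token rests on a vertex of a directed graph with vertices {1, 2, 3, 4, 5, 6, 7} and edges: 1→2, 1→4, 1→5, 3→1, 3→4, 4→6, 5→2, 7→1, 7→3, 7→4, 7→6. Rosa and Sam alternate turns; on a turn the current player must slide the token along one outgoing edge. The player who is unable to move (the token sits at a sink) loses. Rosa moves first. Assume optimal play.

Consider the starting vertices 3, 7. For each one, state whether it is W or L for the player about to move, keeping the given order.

Work bottom-up. With no move the player to move loses. Otherwise the position is W if at least one move leads to an L position for the opponent, and L if every move leads to a W.
Every edge goes from a vertex to one that appears earlier in the order 2, 6, 4, 5, 1, 3, 7, so processing vertices in that order labels each vertex after all of its successors.
2: no outgoing edge → L
6: no outgoing edge → L
4: reaches L-position 6 → W
5: reaches L-position 2 → W
1: reaches L-position 2 → W
3: only reaches 1(W), 4(W), all W → L
7: reaches L-position 3 → W

3: L, 7: W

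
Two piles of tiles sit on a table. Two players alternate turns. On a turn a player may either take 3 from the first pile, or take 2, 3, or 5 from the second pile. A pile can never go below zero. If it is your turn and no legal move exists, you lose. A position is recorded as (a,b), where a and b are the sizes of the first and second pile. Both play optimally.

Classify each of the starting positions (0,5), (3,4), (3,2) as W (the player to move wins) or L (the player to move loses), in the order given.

(0,5): W, (3,4): W, (3,2): L

Build the W/L table. Terminal = L. A non-terminal position is W if it has a move to some L; otherwise it is L.
No move ever increases a pile, so every position that can arise here has a ≤ 3 and b ≤ 5; it is enough to label the cells with 0 ≤ a ≤ 3 and 0 ≤ b ≤ 5.
Every move lowers a or b (never raises either), so fill the grid row by row in increasing a, and left to right within a row: each cell's successors are then already labelled.
      b=0  b=1  b=2  b=3  b=4  b=5
a=0:    L    L    W    W    W    W
a=1:    L    L    W    W    W    W
a=2:    L    L    W    W    W    W
a=3:    W    W    L    L    W    W
Cells with no legal move (terminal, hence L): (0,0), (0,1), (1,0), (1,1), (2,0), (2,1).
The remaining L cells, each justified by listing all of its moves:
(3,2): only reaches (0,2)(W), (3,0)(W), all W → L
(3,3): only reaches (0,3)(W), (3,1)(W), (3,0)(W), all W → L
Every other cell has at least one move into one of the L cells above, so it is W.
(0,5): the move to (0,0) reaches an L cell, so W
(3,4): the move to (3,2) reaches an L cell, so W
(3,2): one of the L cells justified above, so L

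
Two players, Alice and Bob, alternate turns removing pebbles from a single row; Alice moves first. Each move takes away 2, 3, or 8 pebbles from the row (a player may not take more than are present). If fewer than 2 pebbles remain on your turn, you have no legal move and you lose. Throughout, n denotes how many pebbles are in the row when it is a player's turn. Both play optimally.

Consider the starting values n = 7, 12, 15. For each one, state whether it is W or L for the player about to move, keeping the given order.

Work bottom-up. With no move the player to move loses. Otherwise the position is W if at least one move leads to an L position for the opponent, and L if every move leads to a W.
n=0: no move → L
n=1: no move → L
n=2: can move to 0, which is L ⇒ W
n=3: can move to 1, which is L ⇒ W
n=4: can move to 1, which is L ⇒ W
n=5: moves to 3(W), 2(W); every one is W ⇒ L
n=6: moves to 4(W), 3(W); every one is W ⇒ L
n=7: can move to 5, which is L ⇒ W
n=8: can move to 6, which is L ⇒ W
n=9: can move to 6, which is L ⇒ W
n=10: moves to 8(W), 7(W), 2(W); every one is W ⇒ L
n=11: moves to 9(W), 8(W), 3(W); every one is W ⇒ L
n=12: can move to 10, which is L ⇒ W
n=13: can move to 11, which is L ⇒ W
n=14: can move to 11, which is L ⇒ W
n=15: moves to 13(W), 12(W), 7(W); every one is W ⇒ L

7: W, 12: W, 15: L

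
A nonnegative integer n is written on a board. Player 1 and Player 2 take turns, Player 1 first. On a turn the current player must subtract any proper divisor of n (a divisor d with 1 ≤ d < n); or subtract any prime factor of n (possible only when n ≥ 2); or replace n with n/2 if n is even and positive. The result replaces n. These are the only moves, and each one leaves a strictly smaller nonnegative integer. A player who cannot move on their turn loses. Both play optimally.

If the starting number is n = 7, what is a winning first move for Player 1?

Use the standard recursion: the mover loses at a terminal position; elsewhere, the mover wins exactly when some move hands the opponent an L position.
n=0: no move → L
n=1: no move → L
n=2: W (go to 0, an L position)
n=3: W (go to 0, an L position)
n=4: L (options 2(W), 3(W) are all W)
n=5: W (go to 0, an L position)
n=6: W (go to 4, an L position)
n=7: W (go to 0, an L position)
From 7, the L positions reachable in one move are: 0.

Move to 0.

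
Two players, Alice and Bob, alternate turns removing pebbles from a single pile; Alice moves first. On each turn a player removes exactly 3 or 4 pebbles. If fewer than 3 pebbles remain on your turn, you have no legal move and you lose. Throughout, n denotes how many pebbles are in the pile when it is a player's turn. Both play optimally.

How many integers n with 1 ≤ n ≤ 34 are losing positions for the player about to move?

14

Positions with no move are L. A position that does have a move is losing for the player to move precisely when every available move leads to a winning position for the opponent. Fill in the labels:
n=0: no move → L
n=1: no move → L
n=2: no move → L
n=3: reaches L-position 0 → W
n=4: reaches L-position 1 → W
n=5: reaches L-position 2 → W
n=6: reaches L-position 2 → W
n=7: only reaches 4(W), 3(W), all W → L
n=8: only reaches 5(W), 4(W), all W → L
n=9: only reaches 6(W), 5(W), all W → L
n=10: reaches L-position 7 → W
n=11: reaches L-position 8 → W
n=12: reaches L-position 9 → W
n=13: reaches L-position 9 → W
n=14: only reaches 11(W), 10(W), all W → L
n=15: only reaches 12(W), 11(W), all W → L
n=16: only reaches 13(W), 12(W), all W → L
n=17: reaches L-position 14 → W
n=18: reaches L-position 15 → W
n=19: reaches L-position 16 → W
n=20: reaches L-position 16 → W
n=21: only reaches 18(W), 17(W), all W → L
n=22: only reaches 19(W), 18(W), all W → L
n=23: only reaches 20(W), 19(W), all W → L
n=24: reaches L-position 21 → W
n=25: reaches L-position 22 → W
n=26: reaches L-position 23 → W
n=27: reaches L-position 23 → W
n=28: only reaches 25(W), 24(W), all W → L
n=29: only reaches 26(W), 25(W), all W → L
n=30: only reaches 27(W), 26(W), all W → L
n=31: reaches L-position 28 → W
n=32: reaches L-position 29 → W
n=33: reaches L-position 30 → W
n=34: reaches L-position 30 → W
L entries with 1 ≤ n ≤ 34 (n=0 is outside the asked range and is not counted): n = 1, 2, 7, 8, 9, 14, 15, 16, 21, 22, 23, 28, 29, 30; that makes 14.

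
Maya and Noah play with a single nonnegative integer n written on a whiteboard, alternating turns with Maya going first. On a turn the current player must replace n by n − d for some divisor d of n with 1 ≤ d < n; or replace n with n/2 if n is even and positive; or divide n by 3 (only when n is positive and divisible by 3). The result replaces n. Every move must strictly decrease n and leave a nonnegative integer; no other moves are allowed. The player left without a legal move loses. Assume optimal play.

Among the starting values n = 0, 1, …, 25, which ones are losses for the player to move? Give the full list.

Label each position W (a win for the player to move) or L (a loss). A position with no legal move is L; any other position is W exactly when some move reaches an L, and L when every move reaches a W.
n=0: no move → L
n=1: no move → L
n=2: reaches L-position 1 → W
n=3: reaches L-position 1 → W
n=4: only reaches 2(W), 3(W), all W → L
n=5: reaches L-position 4 → W
n=6: reaches L-position 4 → W
n=7: only reaches 6(W), which is W → L
n=8: reaches L-position 4 → W
n=9: only reaches 3(W), 6(W), 8(W), all W → L
n=10: reaches L-position 9 → W
n=11: only reaches 10(W), which is W → L
n=12: reaches L-position 4 → W
n=13: only reaches 12(W), which is W → L
n=14: reaches L-position 7 → W
n=15: only reaches 5(W), 10(W), 12(W), 14(W), all W → L
n=16: reaches L-position 15 → W
n=17: only reaches 16(W), which is W → L
n=18: reaches L-position 9 → W
n=19: only reaches 18(W), which is W → L
n=20: reaches L-position 15 → W
n=21: reaches L-position 7 → W
n=22: reaches L-position 11 → W
n=23: only reaches 22(W), which is W → L
n=24: reaches L-position 23 → W
n=25: only reaches 20(W), 24(W), all W → L
The losing starting values of n are exactly the entries labelled L in this table (12 of them).

0, 1, 4, 7, 9, 11, 13, 15, 17, 19, 23, 25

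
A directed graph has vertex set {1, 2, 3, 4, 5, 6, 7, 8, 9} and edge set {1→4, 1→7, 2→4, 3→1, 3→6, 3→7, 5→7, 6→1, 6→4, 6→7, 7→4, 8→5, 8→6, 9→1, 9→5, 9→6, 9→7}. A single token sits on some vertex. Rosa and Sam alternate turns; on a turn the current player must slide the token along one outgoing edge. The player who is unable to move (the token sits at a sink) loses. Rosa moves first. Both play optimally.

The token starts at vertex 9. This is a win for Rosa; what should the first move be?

Move to 5.

Compute win/loss labels from the base case upward. A position with no move is L. Any other position is W if it can reach an L in one move, else L.
Every edge goes from a vertex to one that appears earlier in the order 4, 7, 1, 5, 6, 9, 3, 8, 2, so processing vertices in that order labels each vertex after all of its successors.
4: no outgoing edge → L
7: W (go to 4, an L position)
1: W (go to 4, an L position)
5: L (sole option 7(W) is W)
6: W (go to 4, an L position)
9: W (go to 5, an L position)
3: L (options 6(W), 1(W), 7(W) are all W)
8: W (go to 5, an L position)
2: W (go to 4, an L position)
From 9, the L positions reachable in one move are: 5.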